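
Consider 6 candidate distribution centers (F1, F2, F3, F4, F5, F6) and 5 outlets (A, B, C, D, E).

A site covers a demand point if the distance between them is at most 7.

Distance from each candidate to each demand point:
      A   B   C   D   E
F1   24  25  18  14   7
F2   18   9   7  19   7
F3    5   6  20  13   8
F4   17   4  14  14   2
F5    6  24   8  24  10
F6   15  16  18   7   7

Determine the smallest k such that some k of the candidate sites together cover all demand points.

3

Coverage sets (demand points within 7 of each site):
  F1: {E}
  F2: {C, E}
  F3: {A, B}
  F4: {B, E}
  F5: {A}
  F6: {D, E}
No 2 sites suffice: every size-2 union leaves at least one demand point uncovered.
But {F2, F3, F6} covers everything, so the minimum is 3.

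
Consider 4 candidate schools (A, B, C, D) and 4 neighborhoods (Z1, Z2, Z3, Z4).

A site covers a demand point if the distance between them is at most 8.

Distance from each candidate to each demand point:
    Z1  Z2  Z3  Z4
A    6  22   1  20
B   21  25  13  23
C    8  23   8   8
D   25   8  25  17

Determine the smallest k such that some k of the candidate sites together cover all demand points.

2

Coverage sets (demand points within 8 of each site):
  A: {Z1, Z3}
  B: {}
  C: {Z1, Z3, Z4}
  D: {Z2}
No single site covers all 4 demand points.
But {C, D} covers everything, so the minimum is 2.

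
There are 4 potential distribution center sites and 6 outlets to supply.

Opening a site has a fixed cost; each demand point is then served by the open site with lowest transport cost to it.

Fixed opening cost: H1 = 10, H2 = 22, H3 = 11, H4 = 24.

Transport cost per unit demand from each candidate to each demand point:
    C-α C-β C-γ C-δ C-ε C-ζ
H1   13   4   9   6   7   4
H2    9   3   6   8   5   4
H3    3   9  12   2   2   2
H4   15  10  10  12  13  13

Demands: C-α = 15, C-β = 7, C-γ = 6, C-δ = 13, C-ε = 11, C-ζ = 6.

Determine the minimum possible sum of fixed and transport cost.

Open {H2, H3}: assign each demand point to its cheapest open site.
  C-α→H3 15×3=45, C-β→H2 7×3=21, C-γ→H2 6×6=36, C-δ→H3 13×2=26, C-ε→H3 11×2=22, C-ζ→H3 6×2=12
  transport cost 162, fixed 33 → total 195.
Compare {H1, H2, H3}: transport cost 162 + fixed 43 = 205.
Compare {H1, H3}: transport cost 187 + fixed 21 = 208.
Compare {H2, H3, H4}: transport cost 162 + fixed 57 = 219.
All other subsets cost ≥ 205. Minimum total cost: 195.

195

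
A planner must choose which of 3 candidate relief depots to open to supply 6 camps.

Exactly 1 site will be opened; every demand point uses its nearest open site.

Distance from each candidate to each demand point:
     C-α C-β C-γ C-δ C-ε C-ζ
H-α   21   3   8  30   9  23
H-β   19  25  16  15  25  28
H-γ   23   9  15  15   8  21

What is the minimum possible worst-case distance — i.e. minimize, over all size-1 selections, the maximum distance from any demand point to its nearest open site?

Open {H-γ}.
  Farthest demand point is C-α at distance 23 (to H-γ); all others are ≤ 23.
With {H-β} the worst case is 28.
With {H-α} the worst case is 30.
No size-1 selection achieves below 23.

23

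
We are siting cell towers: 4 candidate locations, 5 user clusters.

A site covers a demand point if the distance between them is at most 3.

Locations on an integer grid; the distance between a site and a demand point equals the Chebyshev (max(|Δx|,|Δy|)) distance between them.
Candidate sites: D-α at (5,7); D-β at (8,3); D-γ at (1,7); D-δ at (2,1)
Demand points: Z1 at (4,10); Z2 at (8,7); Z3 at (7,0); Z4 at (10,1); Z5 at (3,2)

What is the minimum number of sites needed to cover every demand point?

3

Coverage sets (demand points within 3 of each site):
  D-α: {Z1, Z2}
  D-β: {Z3, Z4}
  D-γ: {Z1}
  D-δ: {Z5}
No 2 sites suffice: every size-2 union leaves at least one demand point uncovered.
But {D-α, D-β, D-δ} covers everything, so the minimum is 3.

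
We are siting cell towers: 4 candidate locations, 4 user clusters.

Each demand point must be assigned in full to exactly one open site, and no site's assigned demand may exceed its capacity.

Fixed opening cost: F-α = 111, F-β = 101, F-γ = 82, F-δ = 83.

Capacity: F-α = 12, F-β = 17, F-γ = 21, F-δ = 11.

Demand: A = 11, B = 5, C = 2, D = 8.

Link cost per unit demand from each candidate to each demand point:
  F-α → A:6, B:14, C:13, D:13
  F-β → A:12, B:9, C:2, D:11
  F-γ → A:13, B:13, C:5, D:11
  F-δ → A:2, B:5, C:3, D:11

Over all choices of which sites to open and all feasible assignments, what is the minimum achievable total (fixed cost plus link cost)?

Open {F-β, F-δ}; cheapest assignment that respects the capacities:
  F-β (cap 17, load 15): B, C, D — cost 5×9 + 2×2 + 8×11 = 137
  F-δ (cap 11, load 11): A — cost 11×2 = 22
  Shipping 159, fixed 184 → total 343.
  Any other capacity-feasible assignment to {F-β, F-δ} ships for at least 159.
Compare {F-γ, F-δ}: its best feasible assignment gives total 350.
Compare {F-α, F-β}: its best feasible assignment gives total 415.
Every other set of open sites that can feasibly serve all demand totals ≥ 350 even under its best assignment. Minimum: 343.

343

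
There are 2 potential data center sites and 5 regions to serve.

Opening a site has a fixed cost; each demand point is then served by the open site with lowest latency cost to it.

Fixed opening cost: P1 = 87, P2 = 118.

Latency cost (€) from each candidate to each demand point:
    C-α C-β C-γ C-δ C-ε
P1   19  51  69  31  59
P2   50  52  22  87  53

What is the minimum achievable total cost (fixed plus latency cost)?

316

Open {P1}: assign each demand point to its cheapest open site.
  C-α→P1 19, C-β→P1 51, C-γ→P1 69, C-δ→P1 31, C-ε→P1 59
  latency cost 229, fixed 87 → total 316.
Compare {P1, P2}: latency cost 176 + fixed 205 = 381.
Compare {P2}: latency cost 264 + fixed 118 = 382.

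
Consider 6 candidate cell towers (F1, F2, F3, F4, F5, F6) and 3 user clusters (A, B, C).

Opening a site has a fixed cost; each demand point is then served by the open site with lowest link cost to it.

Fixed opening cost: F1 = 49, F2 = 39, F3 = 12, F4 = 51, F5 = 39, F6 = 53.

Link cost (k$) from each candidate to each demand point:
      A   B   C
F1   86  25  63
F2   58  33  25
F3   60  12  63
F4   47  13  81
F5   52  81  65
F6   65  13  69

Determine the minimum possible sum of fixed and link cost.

146

Open {F2, F3}: assign each demand point to its cheapest open site.
  A→F2 58, B→F3 12, C→F2 25
  link cost 95, fixed 51 → total 146.
Compare {F3}: link cost 135 + fixed 12 = 147.
Compare {F2}: link cost 116 + fixed 39 = 155.
Compare {F2, F4}: link cost 85 + fixed 90 = 175.
All other subsets cost ≥ 147. Minimum total cost: 146.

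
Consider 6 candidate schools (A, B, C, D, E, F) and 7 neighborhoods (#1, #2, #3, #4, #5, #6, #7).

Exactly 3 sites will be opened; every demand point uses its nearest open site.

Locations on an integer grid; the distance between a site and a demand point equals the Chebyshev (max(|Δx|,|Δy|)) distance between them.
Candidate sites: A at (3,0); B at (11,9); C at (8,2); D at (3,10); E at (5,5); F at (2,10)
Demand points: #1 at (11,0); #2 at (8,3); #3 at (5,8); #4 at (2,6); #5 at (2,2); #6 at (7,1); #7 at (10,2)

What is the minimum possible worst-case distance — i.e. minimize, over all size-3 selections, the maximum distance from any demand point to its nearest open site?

Open {A, C, E}.
  Farthest demand point is #1 at distance 3 (to C); all others are ≤ 3.
With {B, C, E} the worst case is 3.
With {C, D, E} the worst case is 3.
No size-3 selection achieves below 3.

3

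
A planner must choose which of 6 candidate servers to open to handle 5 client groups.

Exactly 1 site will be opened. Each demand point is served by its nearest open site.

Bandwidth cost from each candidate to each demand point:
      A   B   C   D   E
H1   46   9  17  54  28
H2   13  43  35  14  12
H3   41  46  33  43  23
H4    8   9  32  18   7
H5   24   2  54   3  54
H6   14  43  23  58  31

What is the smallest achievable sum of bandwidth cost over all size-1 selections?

74

Open {H4}.
  A→H4 8, B→H4 9, C→H4 32, D→H4 18, E→H4 7  ⇒ total 74.
Compare {H2}: total 117.
Compare {H5}: total 137.
No size-1 selection does better; minimum is 74.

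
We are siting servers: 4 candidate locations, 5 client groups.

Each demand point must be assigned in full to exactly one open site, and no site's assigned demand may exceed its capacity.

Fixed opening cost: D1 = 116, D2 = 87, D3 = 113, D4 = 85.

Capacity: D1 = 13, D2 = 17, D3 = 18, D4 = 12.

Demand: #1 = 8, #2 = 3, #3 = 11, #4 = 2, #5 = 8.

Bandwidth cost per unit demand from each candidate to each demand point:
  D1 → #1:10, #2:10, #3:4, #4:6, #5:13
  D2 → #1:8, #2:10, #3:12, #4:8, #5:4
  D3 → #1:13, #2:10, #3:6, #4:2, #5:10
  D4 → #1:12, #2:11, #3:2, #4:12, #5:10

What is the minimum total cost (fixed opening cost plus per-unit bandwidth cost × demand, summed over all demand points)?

396

Open {D2, D3}; cheapest assignment that respects the capacities:
  D2 (cap 17, load 16): #1, #5 — cost 8×8 + 8×4 = 96
  D3 (cap 18, load 16): #2, #3, #4 — cost 3×10 + 11×6 + 2×2 = 100
  Shipping 196, fixed 200 → total 396.
  Any other capacity-feasible assignment to {D2, D3} ships for at least 196.
Compare {D2, D3, D4}: its best feasible assignment gives total 437.
Compare {D1, D2, D4}: its best feasible assignment gives total 448.
Every other set of open sites that can feasibly serve all demand totals ≥ 437 even under its best assignment. Minimum: 396.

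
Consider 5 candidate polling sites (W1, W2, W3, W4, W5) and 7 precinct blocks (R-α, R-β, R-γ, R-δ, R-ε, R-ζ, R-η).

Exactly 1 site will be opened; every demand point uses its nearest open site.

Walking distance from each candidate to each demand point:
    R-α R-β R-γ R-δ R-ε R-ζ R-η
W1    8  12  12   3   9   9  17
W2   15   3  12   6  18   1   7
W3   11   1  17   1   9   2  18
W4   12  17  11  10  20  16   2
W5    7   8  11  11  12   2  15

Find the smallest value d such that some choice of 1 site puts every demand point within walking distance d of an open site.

15

Open {W5}.
  Farthest demand point is R-η at walking distance 15 (to W5); all others are ≤ 15.
With {W1} the worst case is 17.
With {W2} the worst case is 18.
No size-1 selection achieves below 15.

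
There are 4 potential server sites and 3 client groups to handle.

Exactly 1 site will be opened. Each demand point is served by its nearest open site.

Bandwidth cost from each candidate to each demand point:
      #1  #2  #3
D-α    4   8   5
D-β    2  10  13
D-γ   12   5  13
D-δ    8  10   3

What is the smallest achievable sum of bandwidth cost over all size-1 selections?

17

Open {D-α}.
  #1→D-α 4, #2→D-α 8, #3→D-α 5  ⇒ total 17.
Compare {D-δ}: total 21.
Compare {D-β}: total 25.
No size-1 selection does better; minimum is 17.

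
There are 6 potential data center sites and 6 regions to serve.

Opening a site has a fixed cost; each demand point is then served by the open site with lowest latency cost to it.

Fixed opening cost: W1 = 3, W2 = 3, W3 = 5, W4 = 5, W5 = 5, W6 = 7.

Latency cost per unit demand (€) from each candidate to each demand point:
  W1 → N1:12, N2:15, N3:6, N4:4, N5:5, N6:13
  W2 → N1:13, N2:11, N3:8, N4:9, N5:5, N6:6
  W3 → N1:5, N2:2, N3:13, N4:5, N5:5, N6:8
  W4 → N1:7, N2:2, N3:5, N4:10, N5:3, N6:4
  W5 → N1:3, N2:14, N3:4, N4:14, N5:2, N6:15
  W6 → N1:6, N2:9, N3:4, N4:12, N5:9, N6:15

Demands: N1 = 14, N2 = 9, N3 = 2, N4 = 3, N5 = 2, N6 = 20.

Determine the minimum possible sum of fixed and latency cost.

Open {W1, W4, W5}: assign each demand point to its cheapest open site.
  N1→W5 14×3=42, N2→W4 9×2=18, N3→W5 2×4=8, N4→W1 3×4=12, N5→W5 2×2=4, N6→W4 20×4=80
  latency cost 164, fixed 13 → total 177.
Compare {W1, W2, W4, W5}: latency cost 164 + fixed 16 = 180.
Compare {W3, W4, W5}: latency cost 167 + fixed 15 = 182.
Compare {W1, W3, W4, W5}: latency cost 164 + fixed 18 = 182.
All other subsets cost ≥ 180. Minimum total cost: 177.

177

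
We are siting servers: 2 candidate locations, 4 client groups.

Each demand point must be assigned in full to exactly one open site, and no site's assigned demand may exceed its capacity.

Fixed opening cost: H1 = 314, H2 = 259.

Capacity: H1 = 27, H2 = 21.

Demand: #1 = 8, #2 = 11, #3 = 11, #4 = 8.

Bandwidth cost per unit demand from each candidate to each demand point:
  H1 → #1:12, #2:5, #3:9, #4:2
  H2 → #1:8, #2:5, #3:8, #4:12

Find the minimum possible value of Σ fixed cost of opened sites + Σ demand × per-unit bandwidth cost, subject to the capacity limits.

Open {H1, H2}; cheapest assignment that respects the capacities:
  H1 (cap 27, load 19): #2, #4 — cost 11×5 + 8×2 = 71
  H2 (cap 21, load 19): #1, #3 — cost 8×8 + 11×8 = 152
  Shipping 223, fixed 573 → total 796.
  Any other capacity-feasible assignment to {H1, H2} ships for at least 223.
Total demand is 38 and no other set of sites has combined capacity ≥ 38, so {H1, H2} is the only feasible choice of open sites. Minimum: 796.

796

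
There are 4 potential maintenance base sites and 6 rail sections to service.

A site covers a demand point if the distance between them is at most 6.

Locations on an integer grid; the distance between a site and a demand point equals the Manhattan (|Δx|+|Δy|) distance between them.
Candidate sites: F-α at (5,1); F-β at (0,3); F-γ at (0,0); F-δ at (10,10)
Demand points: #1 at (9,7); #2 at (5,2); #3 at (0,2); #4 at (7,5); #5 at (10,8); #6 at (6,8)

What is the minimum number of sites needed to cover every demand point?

2

Coverage sets (demand points within 6 of each site):
  F-α: {#2, #3, #4}
  F-β: {#2, #3}
  F-γ: {#3}
  F-δ: {#1, #5, #6}
No single site covers all 6 demand points.
But {F-α, F-δ} covers everything, so the minimum is 2.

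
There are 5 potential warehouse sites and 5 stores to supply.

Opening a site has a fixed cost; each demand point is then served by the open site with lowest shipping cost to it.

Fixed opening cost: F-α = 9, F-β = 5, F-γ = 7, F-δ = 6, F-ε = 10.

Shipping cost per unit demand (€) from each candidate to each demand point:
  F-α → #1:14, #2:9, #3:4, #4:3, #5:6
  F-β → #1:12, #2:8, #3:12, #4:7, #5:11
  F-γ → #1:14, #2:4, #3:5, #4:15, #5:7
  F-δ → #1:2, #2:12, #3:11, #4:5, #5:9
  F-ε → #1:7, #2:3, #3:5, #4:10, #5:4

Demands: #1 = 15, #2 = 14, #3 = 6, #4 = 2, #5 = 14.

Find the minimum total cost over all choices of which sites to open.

Open {F-α, F-δ, F-ε}: assign each demand point to its cheapest open site.
  #1→F-δ 15×2=30, #2→F-ε 14×3=42, #3→F-α 6×4=24, #4→F-α 2×3=6, #5→F-ε 14×4=56
  shipping cost 158, fixed 25 → total 183.
Compare {F-δ, F-ε}: shipping cost 168 + fixed 16 = 184.
Compare {F-α, F-β, F-δ, F-ε}: shipping cost 158 + fixed 30 = 188.
Compare {F-β, F-δ, F-ε}: shipping cost 168 + fixed 21 = 189.
All other subsets cost ≥ 184. Minimum total cost: 183.

183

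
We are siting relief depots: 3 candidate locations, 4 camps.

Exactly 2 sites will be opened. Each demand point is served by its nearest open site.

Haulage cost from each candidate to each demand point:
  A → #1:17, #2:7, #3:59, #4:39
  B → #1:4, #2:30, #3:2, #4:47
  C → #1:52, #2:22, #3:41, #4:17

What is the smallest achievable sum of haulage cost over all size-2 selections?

Open {B, C}.
  #1→B 4, #2→C 22, #3→B 2, #4→C 17  ⇒ total 45.
Compare {A, B}: total 52.
Compare {A, C}: total 82.

45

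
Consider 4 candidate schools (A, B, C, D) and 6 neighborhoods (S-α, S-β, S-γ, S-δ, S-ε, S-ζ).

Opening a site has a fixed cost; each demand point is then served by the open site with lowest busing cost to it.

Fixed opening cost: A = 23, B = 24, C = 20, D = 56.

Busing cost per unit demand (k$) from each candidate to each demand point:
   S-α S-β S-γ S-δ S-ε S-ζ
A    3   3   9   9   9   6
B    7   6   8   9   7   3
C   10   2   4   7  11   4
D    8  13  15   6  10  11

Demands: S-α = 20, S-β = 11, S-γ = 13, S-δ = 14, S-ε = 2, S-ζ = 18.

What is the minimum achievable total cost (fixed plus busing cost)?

Open {A, C}: assign each demand point to its cheapest open site.
  S-α→A 20×3=60, S-β→C 11×2=22, S-γ→C 13×4=52, S-δ→C 14×7=98, S-ε→A 2×9=18, S-ζ→C 18×4=72
  busing cost 322, fixed 43 → total 365.
Compare {A, B, C}: busing cost 300 + fixed 67 = 367.
Compare {A, C, D}: busing cost 308 + fixed 99 = 407.
Compare {A, B, C, D}: busing cost 286 + fixed 123 = 409.
All other subsets cost ≥ 367. Minimum total cost: 365.

365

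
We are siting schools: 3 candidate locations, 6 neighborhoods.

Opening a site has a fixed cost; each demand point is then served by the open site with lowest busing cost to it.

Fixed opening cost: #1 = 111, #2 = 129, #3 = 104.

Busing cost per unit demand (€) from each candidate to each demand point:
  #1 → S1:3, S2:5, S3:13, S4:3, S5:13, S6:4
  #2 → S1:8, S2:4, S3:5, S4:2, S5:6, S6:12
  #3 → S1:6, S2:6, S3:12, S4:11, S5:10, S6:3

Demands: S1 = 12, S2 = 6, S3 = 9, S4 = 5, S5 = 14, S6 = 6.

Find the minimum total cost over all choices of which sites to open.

460

Open {#2}: assign each demand point to its cheapest open site.
  S1→#2 12×8=96, S2→#2 6×4=24, S3→#2 9×5=45, S4→#2 5×2=10, S5→#2 14×6=84, S6→#2 6×12=72
  busing cost 331, fixed 129 → total 460.
Compare {#1, #2}: busing cost 223 + fixed 240 = 463.
Compare {#2, #3}: busing cost 253 + fixed 233 = 486.
Compare {#1}: busing cost 404 + fixed 111 = 515.
All other subsets cost ≥ 463. Minimum total cost: 460.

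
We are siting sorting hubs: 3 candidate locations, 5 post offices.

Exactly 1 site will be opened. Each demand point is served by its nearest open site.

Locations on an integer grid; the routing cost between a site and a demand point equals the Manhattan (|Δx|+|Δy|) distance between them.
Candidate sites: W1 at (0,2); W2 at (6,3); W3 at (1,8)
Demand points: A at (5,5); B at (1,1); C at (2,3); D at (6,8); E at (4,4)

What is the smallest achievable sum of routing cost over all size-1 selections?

22

Open {W2}.
  A→W2 3, B→W2 7, C→W2 4, D→W2 5, E→W2 3  ⇒ total 22.
Compare {W1}: total 31.
Compare {W3}: total 32.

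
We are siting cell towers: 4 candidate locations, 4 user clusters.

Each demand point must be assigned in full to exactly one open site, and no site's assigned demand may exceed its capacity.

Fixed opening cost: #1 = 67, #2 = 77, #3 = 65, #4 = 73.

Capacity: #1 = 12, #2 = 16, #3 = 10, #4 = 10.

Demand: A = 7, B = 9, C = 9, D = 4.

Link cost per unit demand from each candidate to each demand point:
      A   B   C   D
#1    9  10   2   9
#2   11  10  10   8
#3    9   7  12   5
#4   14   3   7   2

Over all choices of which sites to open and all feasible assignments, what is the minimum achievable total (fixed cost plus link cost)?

371

Open {#1, #2, #4}; cheapest assignment that respects the capacities:
  #1 (cap 12, load 9): C — cost 9×2 = 18
  #2 (cap 16, load 11): A, D — cost 7×11 + 4×8 = 109
  #4 (cap 10, load 9): B — cost 9×3 = 27
  Shipping 154, fixed 217 → total 371.
  Any other capacity-feasible assignment to {#1, #2, #4} ships for at least 154.
Compare {#1, #2, #3}: its best feasible assignment gives total 399.
Compare {#1, #2, #3, #4}: its best feasible assignment gives total 422.
Every other set of open sites that can feasibly serve all demand totals ≥ 399 even under its best assignment. Minimum: 371.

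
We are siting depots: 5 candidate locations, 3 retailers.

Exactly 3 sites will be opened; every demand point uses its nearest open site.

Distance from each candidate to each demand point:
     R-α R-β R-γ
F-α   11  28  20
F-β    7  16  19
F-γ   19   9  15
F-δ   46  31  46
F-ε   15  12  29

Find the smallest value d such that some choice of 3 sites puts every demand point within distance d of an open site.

Open {F-α, F-β, F-γ}.
  Farthest demand point is R-γ at distance 15 (to F-γ); all others are ≤ 15.
With {F-α, F-γ, F-δ} the worst case is 15.
With {F-α, F-γ, F-ε} the worst case is 15.
No size-3 selection achieves below 15.

15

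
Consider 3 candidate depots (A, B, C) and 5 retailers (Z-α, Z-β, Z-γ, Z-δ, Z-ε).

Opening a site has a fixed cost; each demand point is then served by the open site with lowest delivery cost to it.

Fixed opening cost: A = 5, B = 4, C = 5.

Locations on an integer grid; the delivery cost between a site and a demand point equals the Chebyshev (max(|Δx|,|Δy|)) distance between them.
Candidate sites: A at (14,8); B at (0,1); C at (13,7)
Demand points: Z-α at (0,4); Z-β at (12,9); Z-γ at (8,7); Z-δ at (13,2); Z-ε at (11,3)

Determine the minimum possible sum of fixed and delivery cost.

Open {B, C}: assign each demand point to its cheapest open site.
  Z-α→B 3, Z-β→C 2, Z-γ→C 5, Z-δ→C 5, Z-ε→C 4
  delivery cost 19, fixed 9 → total 28.
Compare {A, B}: delivery cost 22 + fixed 9 = 31.
Compare {A, B, C}: delivery cost 19 + fixed 14 = 33.
Compare {C}: delivery cost 29 + fixed 5 = 34.
All other subsets cost ≥ 31. Minimum total cost: 28.

28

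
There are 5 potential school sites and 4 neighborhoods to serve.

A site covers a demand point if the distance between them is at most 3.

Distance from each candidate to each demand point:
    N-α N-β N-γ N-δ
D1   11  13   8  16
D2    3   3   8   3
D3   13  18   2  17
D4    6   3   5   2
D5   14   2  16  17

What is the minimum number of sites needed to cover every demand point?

2

Coverage sets (demand points within 3 of each site):
  D1: {}
  D2: {N-α, N-β, N-δ}
  D3: {N-γ}
  D4: {N-β, N-δ}
  D5: {N-β}
No single site covers all 4 demand points.
But {D2, D3} covers everything, so the minimum is 2.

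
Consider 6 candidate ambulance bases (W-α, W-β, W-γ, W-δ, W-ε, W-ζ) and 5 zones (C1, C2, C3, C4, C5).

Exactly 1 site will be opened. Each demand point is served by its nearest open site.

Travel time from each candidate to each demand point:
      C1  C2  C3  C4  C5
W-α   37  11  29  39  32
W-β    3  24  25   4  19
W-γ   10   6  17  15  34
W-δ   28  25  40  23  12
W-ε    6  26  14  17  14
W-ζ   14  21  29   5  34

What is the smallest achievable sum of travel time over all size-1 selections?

75

Open {W-β}.
  C1→W-β 3, C2→W-β 24, C3→W-β 25, C4→W-β 4, C5→W-β 19  ⇒ total 75.
Compare {W-ε}: total 77.
Compare {W-γ}: total 82.
No size-1 selection does better; minimum is 75.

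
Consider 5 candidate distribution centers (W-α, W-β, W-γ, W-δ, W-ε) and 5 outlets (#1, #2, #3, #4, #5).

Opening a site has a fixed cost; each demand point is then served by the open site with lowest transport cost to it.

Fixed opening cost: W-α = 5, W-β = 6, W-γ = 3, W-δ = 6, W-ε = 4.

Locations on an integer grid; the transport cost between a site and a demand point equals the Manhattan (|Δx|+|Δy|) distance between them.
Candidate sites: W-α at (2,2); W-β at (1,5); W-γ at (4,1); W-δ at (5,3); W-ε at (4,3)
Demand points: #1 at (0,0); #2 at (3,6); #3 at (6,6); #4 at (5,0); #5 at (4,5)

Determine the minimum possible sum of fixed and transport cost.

25

Open {W-γ, W-ε}: assign each demand point to its cheapest open site.
  #1→W-γ 5, #2→W-ε 4, #3→W-ε 5, #4→W-γ 2, #5→W-ε 2
  transport cost 18, fixed 7 → total 25.
Compare {W-ε}: transport cost 22 + fixed 4 = 26.
Compare {W-γ}: transport cost 24 + fixed 3 = 27.
Compare {W-α, W-ε}: transport cost 19 + fixed 9 = 28.
All other subsets cost ≥ 26. Minimum total cost: 25.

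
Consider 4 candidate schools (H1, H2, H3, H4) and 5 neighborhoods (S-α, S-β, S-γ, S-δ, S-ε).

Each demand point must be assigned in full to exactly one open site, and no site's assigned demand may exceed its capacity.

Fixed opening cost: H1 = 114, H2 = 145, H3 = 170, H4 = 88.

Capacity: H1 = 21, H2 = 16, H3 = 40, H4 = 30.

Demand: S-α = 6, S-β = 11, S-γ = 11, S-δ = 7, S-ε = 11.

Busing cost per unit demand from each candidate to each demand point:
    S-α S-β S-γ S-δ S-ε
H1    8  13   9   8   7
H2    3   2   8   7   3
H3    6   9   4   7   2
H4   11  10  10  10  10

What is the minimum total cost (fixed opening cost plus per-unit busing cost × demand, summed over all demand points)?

Open {H2, H3}; cheapest assignment that respects the capacities:
  H2 (cap 16, load 11): S-β — cost 11×2 = 22
  H3 (cap 40, load 35): S-α, S-γ, S-δ, S-ε — cost 6×6 + 11×4 + 7×7 + 11×2 = 151
  Shipping 173, fixed 315 → total 488.
  Any other capacity-feasible assignment to {H2, H3} ships for at least 173.
Compare {H3, H4}: its best feasible assignment gives total 519.
Compare {H1, H3}: its best feasible assignment gives total 541.
Every other set of open sites that can feasibly serve all demand totals ≥ 519 even under its best assignment. Minimum: 488.

488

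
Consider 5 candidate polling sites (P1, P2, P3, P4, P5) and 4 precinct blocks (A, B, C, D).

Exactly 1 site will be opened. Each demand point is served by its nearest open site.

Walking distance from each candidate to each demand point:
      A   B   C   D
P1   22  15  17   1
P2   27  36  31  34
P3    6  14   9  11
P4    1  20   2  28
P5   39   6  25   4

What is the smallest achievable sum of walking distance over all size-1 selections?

40

Open {P3}.
  A→P3 6, B→P3 14, C→P3 9, D→P3 11  ⇒ total 40.
Compare {P4}: total 51.
Compare {P1}: total 55.
No size-1 selection does better; minimum is 40.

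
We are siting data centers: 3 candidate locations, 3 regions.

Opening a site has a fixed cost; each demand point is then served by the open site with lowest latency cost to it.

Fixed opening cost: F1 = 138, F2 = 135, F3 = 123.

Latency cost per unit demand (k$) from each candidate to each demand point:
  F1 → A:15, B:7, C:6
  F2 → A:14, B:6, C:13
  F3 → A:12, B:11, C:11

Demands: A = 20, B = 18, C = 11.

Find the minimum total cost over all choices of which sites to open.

Open {F1}: assign each demand point to its cheapest open site.
  A→F1 20×15=300, B→F1 18×7=126, C→F1 11×6=66
  latency cost 492, fixed 138 → total 630.
Compare {F2}: latency cost 531 + fixed 135 = 666.
Compare {F3}: latency cost 559 + fixed 123 = 682.
Compare {F1, F3}: latency cost 432 + fixed 261 = 693.
All other subsets cost ≥ 666. Minimum total cost: 630.

630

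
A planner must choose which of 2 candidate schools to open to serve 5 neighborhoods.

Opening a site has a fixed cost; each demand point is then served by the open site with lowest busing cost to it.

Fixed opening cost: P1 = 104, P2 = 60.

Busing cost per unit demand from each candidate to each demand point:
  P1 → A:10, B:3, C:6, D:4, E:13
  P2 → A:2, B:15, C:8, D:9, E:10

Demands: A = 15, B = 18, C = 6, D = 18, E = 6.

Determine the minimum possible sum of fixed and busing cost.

Open {P1, P2}: assign each demand point to its cheapest open site.
  A→P2 15×2=30, B→P1 18×3=54, C→P1 6×6=36, D→P1 18×4=72, E→P2 6×10=60
  busing cost 252, fixed 164 → total 416.
Compare {P1}: busing cost 390 + fixed 104 = 494.
Compare {P2}: busing cost 570 + fixed 60 = 630.

416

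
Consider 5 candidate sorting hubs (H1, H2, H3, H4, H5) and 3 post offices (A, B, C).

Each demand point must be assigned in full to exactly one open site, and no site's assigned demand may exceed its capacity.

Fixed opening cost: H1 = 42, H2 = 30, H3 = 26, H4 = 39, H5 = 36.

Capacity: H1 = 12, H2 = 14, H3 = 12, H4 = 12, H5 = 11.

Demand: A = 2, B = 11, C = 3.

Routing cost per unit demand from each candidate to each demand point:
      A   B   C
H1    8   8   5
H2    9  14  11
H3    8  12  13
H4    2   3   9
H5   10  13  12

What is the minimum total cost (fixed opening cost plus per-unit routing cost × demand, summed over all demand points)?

Open {H1, H4}; cheapest assignment that respects the capacities:
  H1 (cap 12, load 5): A, C — cost 2×8 + 3×5 = 31
  H4 (cap 12, load 11): B — cost 11×3 = 33
  Shipping 64, fixed 81 → total 145.
  Any other capacity-feasible assignment to {H1, H4} ships for at least 64.
Compare {H2, H4}: its best feasible assignment gives total 153.
Compare {H3, H4}: its best feasible assignment gives total 153.
Every other set of open sites that can feasibly serve all demand totals ≥ 153 even under its best assignment. Minimum: 145.

145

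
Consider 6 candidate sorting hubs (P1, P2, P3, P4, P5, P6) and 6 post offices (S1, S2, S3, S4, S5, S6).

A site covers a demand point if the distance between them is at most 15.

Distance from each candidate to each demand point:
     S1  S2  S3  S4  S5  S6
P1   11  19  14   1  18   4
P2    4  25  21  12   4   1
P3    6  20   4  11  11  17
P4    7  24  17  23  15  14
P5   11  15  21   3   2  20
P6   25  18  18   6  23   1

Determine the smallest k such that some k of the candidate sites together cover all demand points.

2

Coverage sets (demand points within 15 of each site):
  P1: {S1, S3, S4, S6}
  P2: {S1, S4, S5, S6}
  P3: {S1, S3, S4, S5}
  P4: {S1, S5, S6}
  P5: {S1, S2, S4, S5}
  P6: {S4, S6}
No single site covers all 6 demand points.
But {P1, P5} covers everything, so the minimum is 2.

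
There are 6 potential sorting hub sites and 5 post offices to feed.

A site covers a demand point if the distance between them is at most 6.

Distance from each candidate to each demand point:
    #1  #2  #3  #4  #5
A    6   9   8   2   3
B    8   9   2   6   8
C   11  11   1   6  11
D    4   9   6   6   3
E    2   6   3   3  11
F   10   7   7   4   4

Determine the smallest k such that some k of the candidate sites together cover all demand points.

2

Coverage sets (demand points within 6 of each site):
  A: {#1, #4, #5}
  B: {#3, #4}
  C: {#3, #4}
  D: {#1, #3, #4, #5}
  E: {#1, #2, #3, #4}
  F: {#4, #5}
No single site covers all 5 demand points.
But {A, E} covers everything, so the minimum is 2.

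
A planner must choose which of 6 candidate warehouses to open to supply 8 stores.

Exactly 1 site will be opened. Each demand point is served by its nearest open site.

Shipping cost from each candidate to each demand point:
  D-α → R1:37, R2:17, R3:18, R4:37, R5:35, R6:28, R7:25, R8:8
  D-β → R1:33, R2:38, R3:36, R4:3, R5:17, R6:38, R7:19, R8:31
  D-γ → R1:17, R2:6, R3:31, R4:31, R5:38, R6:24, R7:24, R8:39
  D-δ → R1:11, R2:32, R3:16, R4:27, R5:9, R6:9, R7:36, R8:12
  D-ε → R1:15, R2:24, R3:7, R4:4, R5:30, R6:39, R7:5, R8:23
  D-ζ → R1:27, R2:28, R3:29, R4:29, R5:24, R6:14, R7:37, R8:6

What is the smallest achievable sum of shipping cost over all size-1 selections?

Open {D-ε}.
  R1→D-ε 15, R2→D-ε 24, R3→D-ε 7, R4→D-ε 4, R5→D-ε 30, R6→D-ε 39, R7→D-ε 5, R8→D-ε 23  ⇒ total 147.
Compare {D-δ}: total 152.
Compare {D-ζ}: total 194.
No size-1 selection does better; minimum is 147.

147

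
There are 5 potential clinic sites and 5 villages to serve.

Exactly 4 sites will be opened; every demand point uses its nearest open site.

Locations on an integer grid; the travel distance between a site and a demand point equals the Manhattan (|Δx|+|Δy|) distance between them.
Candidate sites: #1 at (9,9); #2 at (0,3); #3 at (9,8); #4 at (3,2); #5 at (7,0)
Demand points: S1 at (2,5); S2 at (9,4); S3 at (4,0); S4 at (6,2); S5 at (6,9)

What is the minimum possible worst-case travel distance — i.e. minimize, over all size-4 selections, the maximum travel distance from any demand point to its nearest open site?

Open {#1, #2, #3, #4}.
  Farthest demand point is S1 at travel distance 4 (to #2); all others are ≤ 4.
With {#1, #2, #3, #5} the worst case is 4.
With {#1, #3, #4, #5} the worst case is 4.
No size-4 selection achieves below 4.

4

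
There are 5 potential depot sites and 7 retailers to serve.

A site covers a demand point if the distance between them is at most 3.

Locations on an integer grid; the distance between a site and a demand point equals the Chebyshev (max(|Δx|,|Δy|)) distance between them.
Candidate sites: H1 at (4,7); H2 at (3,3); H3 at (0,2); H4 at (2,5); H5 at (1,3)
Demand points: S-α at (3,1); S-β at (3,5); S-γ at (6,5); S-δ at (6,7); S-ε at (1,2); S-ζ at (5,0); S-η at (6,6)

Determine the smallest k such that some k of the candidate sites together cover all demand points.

2

Coverage sets (demand points within 3 of each site):
  H1: {S-β, S-γ, S-δ, S-η}
  H2: {S-α, S-β, S-γ, S-ε, S-ζ, S-η}
  H3: {S-α, S-β, S-ε}
  H4: {S-β, S-ε}
  H5: {S-α, S-β, S-ε}
No single site covers all 7 demand points.
But {H1, H2} covers everything, so the minimum is 2.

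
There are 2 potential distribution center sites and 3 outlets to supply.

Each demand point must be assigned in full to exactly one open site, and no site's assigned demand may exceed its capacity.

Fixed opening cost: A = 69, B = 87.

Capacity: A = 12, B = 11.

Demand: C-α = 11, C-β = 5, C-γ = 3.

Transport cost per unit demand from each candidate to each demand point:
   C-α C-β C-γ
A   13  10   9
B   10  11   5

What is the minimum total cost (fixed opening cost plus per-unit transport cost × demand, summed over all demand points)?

Open {A, B}; cheapest assignment that respects the capacities:
  A (cap 12, load 8): C-β, C-γ — cost 5×10 + 3×9 = 77
  B (cap 11, load 11): C-α — cost 11×10 = 110
  Shipping 187, fixed 156 → total 343.
  Any other capacity-feasible assignment to {A, B} ships for at least 187.
Total demand is 19 and no other set of sites has combined capacity ≥ 19, so {A, B} is the only feasible choice of open sites. Minimum: 343.

343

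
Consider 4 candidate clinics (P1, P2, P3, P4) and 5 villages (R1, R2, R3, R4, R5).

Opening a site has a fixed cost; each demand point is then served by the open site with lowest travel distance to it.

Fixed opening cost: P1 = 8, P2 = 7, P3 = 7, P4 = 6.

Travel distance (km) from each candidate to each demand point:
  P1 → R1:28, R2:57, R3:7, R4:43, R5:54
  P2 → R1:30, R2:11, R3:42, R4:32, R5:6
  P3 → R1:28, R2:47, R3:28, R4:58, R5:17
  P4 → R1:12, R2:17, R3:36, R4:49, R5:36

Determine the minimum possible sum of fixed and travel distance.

Open {P1, P2, P4}: assign each demand point to its cheapest open site.
  R1→P4 12, R2→P2 11, R3→P1 7, R4→P2 32, R5→P2 6
  travel distance 68, fixed 21 → total 89.
Compare {P1, P2, P3, P4}: travel distance 68 + fixed 28 = 96.
Compare {P1, P2}: travel distance 84 + fixed 15 = 99.
Compare {P1, P2, P3}: travel distance 84 + fixed 22 = 106.
All other subsets cost ≥ 96. Minimum total cost: 89.

89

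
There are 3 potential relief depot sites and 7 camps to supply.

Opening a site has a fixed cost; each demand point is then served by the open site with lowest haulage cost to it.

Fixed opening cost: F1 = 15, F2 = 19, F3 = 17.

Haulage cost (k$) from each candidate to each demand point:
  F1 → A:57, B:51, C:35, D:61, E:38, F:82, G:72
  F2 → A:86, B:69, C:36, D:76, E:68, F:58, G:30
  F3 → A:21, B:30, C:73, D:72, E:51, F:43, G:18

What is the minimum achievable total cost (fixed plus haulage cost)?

278

Open {F1, F3}: assign each demand point to its cheapest open site.
  A→F3 21, B→F3 30, C→F1 35, D→F1 61, E→F1 38, F→F3 43, G→F3 18
  haulage cost 246, fixed 32 → total 278.
Compare {F1, F2, F3}: haulage cost 246 + fixed 51 = 297.
Compare {F2, F3}: haulage cost 271 + fixed 36 = 307.
Compare {F3}: haulage cost 308 + fixed 17 = 325.
All other subsets cost ≥ 297. Minimum total cost: 278.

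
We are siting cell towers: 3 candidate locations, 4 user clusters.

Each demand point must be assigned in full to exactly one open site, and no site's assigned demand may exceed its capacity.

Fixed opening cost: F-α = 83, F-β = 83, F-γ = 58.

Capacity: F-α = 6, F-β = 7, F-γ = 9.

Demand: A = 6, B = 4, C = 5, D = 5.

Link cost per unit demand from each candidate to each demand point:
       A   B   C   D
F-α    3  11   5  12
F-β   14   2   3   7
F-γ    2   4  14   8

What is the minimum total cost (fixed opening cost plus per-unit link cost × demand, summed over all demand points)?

313

Open {F-α, F-β, F-γ}; cheapest assignment that respects the capacities:
  F-α (cap 6, load 6): A — cost 6×3 = 18
  F-β (cap 7, load 5): C — cost 5×3 = 15
  F-γ (cap 9, load 9): B, D — cost 4×4 + 5×8 = 56
  Shipping 89, fixed 224 → total 313.
  Any other capacity-feasible assignment to {F-α, F-β, F-γ} ships for at least 89.
Total demand is 20 and no other set of sites has combined capacity ≥ 20, so {F-α, F-β, F-γ} is the only feasible choice of open sites. Minimum: 313.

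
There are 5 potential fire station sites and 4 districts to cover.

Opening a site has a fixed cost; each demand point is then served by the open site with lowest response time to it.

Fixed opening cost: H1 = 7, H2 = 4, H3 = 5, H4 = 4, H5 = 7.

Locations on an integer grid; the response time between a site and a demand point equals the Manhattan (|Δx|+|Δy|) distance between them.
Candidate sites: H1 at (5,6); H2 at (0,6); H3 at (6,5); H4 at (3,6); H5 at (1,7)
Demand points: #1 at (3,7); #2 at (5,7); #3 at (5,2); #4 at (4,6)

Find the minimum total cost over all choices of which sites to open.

Open {H4}: assign each demand point to its cheapest open site.
  #1→H4 1, #2→H4 3, #3→H4 6, #4→H4 1
  response time 11, fixed 4 → total 15.
Compare {H1}: response time 9 + fixed 7 = 16.
Compare {H1, H4}: response time 7 + fixed 11 = 18.
Compare {H3, H4}: response time 9 + fixed 9 = 18.
All other subsets cost ≥ 16. Minimum total cost: 15.

15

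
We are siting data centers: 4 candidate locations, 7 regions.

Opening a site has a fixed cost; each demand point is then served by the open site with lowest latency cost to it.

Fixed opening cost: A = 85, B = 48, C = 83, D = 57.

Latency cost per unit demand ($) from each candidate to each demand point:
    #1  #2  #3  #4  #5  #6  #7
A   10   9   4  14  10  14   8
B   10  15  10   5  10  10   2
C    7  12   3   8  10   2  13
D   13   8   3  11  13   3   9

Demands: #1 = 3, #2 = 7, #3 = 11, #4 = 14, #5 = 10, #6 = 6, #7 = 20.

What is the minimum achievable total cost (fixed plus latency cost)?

452

Open {B, D}: assign each demand point to its cheapest open site.
  #1→B 3×10=30, #2→D 7×8=56, #3→D 11×3=33, #4→B 14×5=70, #5→B 10×10=100, #6→D 6×3=18, #7→B 20×2=40
  latency cost 347, fixed 105 → total 452.
Compare {B, C}: latency cost 360 + fixed 131 = 491.
Compare {B, C, D}: latency cost 332 + fixed 188 = 520.
Compare {A, B, D}: latency cost 347 + fixed 190 = 537.
All other subsets cost ≥ 491. Minimum total cost: 452.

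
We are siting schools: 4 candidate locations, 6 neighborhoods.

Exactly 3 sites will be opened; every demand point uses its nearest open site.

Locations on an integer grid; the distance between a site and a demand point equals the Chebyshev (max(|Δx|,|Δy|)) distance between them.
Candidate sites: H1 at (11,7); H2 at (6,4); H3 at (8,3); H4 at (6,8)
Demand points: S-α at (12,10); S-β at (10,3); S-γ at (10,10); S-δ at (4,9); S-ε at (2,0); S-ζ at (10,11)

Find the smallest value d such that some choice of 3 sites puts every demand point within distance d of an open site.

4

Open {H1, H2, H4}.
  Farthest demand point is S-β at distance 4 (to H1); all others are ≤ 4.
With {H1, H2, H3} the worst case is 5.
With {H1, H3, H4} the worst case is 6.
No size-3 selection achieves below 4.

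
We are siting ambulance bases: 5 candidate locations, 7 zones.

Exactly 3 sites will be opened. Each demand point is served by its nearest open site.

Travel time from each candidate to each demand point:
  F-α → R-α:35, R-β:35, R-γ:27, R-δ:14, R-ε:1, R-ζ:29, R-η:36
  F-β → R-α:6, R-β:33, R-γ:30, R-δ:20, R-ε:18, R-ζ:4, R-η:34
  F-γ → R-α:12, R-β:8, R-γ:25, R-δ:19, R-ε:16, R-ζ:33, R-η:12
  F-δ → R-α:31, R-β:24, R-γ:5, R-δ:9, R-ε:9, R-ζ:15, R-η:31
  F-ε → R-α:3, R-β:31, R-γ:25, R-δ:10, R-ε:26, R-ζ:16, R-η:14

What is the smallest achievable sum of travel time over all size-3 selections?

53

Open {F-β, F-γ, F-δ}.
  R-α→F-β 6, R-β→F-γ 8, R-γ→F-δ 5, R-δ→F-δ 9, R-ε→F-δ 9, R-ζ→F-β 4, R-η→F-γ 12  ⇒ total 53.
Compare {F-γ, F-δ, F-ε}: total 61.
Compare {F-α, F-γ, F-δ}: total 62.
No size-3 selection does better; minimum is 53.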